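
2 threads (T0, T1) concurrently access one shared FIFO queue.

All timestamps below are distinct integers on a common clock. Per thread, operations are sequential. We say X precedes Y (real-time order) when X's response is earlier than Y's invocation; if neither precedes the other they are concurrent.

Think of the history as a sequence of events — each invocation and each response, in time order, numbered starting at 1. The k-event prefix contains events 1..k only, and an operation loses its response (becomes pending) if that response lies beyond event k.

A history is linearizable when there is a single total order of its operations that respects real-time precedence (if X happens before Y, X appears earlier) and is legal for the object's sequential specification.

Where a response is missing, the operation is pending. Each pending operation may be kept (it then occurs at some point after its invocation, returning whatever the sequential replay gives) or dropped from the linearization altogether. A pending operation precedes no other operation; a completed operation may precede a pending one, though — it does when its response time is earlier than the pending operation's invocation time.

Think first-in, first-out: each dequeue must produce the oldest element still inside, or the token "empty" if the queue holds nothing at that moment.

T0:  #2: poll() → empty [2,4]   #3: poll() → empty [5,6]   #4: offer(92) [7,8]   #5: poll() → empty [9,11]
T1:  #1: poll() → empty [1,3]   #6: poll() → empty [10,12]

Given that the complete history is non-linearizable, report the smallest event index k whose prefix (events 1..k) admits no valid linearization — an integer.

12

events 1..11 are linearizable, e.g. via #1, #2, #3, #4, #6, #5:
after step 1 (#1 poll() → empty): queue <>
after step 2 (#2 poll() → empty): queue <>
after step 3 (#3 poll() → empty): queue <>
after step 4 (#4 offer(92)): queue <92>
after step 5 (#6 poll() (pending, included)): queue <>
after step 6 (#5 poll() → empty): queue <>
at event 12 (#6's time-12 response) nothing linearizes any more
one such order, #1, #2, #3, #4, #5, #6, breaks at step 5 where #5 poll() → empty is illegal
one such order, #1, #2, #3, #4, #6, #5, breaks at step 5 where #6 poll() → empty is illegal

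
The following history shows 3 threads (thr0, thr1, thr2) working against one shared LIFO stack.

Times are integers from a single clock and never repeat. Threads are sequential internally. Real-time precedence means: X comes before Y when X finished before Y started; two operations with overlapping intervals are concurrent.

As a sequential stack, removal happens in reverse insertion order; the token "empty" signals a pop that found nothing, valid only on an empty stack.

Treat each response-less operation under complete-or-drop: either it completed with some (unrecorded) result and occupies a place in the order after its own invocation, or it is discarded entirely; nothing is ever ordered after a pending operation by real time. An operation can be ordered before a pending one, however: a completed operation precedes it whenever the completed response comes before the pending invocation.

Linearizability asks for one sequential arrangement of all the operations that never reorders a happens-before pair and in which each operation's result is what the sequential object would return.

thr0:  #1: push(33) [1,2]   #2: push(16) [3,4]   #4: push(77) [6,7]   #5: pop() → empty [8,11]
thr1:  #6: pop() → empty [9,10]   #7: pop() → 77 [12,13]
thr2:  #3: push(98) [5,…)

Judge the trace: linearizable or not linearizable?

not linearizable

through event 9 a valid linearization exists; event 10 (#6 responding at time 10) ends that
exhaustive check: the 4 completed LIFO stack ops admit one real-time order; illegal
no escape via the 2 pending operations (#3, #5): every completion choice fails
one such order, #1, #2, #4, #6 (pending dropped), breaks at step 4 where #6 pop() → empty is illegal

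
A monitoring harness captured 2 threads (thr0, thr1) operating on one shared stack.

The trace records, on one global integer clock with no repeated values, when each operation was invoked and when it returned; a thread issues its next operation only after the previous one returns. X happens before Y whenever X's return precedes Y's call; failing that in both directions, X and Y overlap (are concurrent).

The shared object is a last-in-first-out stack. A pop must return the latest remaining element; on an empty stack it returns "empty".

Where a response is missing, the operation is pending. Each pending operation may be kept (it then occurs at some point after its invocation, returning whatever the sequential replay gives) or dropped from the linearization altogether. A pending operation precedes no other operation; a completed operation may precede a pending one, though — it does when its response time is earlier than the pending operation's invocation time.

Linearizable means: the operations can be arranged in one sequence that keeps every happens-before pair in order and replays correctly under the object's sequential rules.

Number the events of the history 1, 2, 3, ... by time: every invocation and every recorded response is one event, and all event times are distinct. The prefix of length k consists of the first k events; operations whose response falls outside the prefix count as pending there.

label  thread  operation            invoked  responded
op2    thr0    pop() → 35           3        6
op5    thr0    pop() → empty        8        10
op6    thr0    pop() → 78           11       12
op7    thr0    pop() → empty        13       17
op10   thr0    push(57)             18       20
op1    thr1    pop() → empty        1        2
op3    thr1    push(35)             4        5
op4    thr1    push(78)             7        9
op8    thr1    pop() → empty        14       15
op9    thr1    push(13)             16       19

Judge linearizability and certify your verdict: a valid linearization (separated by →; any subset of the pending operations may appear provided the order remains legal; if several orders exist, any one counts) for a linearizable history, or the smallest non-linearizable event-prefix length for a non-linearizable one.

linearizable — witness: op1 → op3 → op2 → op5 → op4 → op6 → op7 → op8 → op9 → op10

after step 1 (op1 pop() → empty): stack <>
after step 2 (op3 push(35)): stack <35>
after step 3 (op2 pop() → 35): stack <>
after step 4 (op5 pop() → empty): stack <>
after step 5 (op4 push(78)): stack <78>
after step 6 (op6 pop() → 78): stack <>
after step 7 (op7 pop() → empty): stack <>
after step 8 (op8 pop() → empty): stack <>
after step 9 (op9 push(13)): stack <13>
after step 10 (op10 push(57)): stack <13,57>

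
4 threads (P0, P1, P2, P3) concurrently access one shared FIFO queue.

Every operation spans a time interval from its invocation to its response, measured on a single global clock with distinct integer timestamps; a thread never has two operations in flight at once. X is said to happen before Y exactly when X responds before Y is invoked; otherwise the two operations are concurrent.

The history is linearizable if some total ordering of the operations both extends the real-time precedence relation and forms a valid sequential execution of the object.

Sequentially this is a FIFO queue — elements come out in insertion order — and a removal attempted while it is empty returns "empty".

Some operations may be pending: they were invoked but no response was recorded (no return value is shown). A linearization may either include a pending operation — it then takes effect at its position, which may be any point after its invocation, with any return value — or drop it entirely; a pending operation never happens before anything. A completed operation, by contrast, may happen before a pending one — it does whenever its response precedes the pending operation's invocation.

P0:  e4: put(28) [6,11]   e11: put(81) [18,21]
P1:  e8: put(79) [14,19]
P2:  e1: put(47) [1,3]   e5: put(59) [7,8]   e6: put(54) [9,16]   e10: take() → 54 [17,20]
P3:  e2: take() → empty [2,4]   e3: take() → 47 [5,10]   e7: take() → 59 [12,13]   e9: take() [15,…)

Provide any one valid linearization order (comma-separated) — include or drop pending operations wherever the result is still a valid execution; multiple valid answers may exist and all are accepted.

step 1: e2 take() → empty — queue <>
step 2: e1 put(47) — queue <47>
step 3: e3 take() → 47 — queue <>
step 4: e5 put(59) — queue <59>
step 5: e4 put(28) — queue <59,28>
step 6: e6 put(54) — queue <59,28,54>
step 7: e7 take() → 59 — queue <28,54>
step 8: e8 put(79) — queue <28,54,79>
step 9: e9 take() (pending, included) — queue <54,79>
step 10: e10 take() → 54 — queue <79>
step 11: e11 put(81) — queue <79,81>

e2, e1, e3, e5, e4, e6, e7, e8, e9, e10, e11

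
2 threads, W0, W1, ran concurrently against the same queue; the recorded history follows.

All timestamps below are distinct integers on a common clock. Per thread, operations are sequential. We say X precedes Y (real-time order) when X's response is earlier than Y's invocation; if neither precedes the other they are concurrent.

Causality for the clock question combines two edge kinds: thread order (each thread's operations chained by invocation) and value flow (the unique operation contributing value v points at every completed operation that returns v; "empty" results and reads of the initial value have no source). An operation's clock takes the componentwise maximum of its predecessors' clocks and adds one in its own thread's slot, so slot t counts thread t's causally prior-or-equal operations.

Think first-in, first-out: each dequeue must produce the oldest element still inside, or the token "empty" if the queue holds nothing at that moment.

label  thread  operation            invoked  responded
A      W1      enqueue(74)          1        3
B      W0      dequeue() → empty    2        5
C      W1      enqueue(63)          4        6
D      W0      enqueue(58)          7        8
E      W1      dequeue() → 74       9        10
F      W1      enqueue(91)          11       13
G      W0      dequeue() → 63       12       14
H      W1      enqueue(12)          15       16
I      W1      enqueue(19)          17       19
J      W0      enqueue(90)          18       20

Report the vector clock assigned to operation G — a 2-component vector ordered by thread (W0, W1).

(3, 2)

A, invoked 1, has no incoming edges; only W1's bump applies → (0, 1)
B, invoked 2, has no incoming edges; only W0's bump applies → (1, 0)
from VC(A)=(0, 1), C (invoked 4) maxes components and bumps W1 → (0, 2)
from VC(B)=(1, 0), D (invoked 7) maxes components and bumps W0 → (2, 0)
from VC(A)=(0, 1), VC(C)=(0, 2), E (invoked 9) maxes components and bumps W1 → (0, 3)
from VC(E)=(0, 3), F (invoked 11) maxes components and bumps W1 → (0, 4)
from VC(F)=(0, 4), H (invoked 15) maxes components and bumps W1 → (0, 5)
from VC(C)=(0, 2), VC(D)=(2, 0), G (invoked 12) maxes components and bumps W0 → (3, 2)
from VC(H)=(0, 5), I (invoked 17) maxes components and bumps W1 → (0, 6)
from VC(G)=(3, 2), J (invoked 18) maxes components and bumps W0 → (4, 2)
target: VC(G) = (3, 2)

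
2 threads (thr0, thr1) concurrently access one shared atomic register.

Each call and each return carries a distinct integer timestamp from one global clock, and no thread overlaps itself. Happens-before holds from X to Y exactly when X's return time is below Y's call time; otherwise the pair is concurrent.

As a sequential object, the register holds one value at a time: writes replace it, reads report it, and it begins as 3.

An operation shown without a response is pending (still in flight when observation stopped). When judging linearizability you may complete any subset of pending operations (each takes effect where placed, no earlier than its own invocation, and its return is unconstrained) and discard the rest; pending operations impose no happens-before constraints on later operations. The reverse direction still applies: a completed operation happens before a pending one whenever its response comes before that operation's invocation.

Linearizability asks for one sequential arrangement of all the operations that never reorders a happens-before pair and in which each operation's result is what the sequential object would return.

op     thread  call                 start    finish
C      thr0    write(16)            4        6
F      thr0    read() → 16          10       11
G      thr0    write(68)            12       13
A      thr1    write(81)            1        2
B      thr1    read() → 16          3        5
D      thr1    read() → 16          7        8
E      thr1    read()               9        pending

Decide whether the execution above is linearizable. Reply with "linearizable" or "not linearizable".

a witness: A, C, B, D, E, F, G
1. A write(81), leaving value 81
2. C write(16), leaving value 16
3. B read() → 16, leaving value 16
4. D read() → 16, leaving value 16
5. E read() (pending, included), leaving value 16
6. F read() → 16, leaving value 16
7. G write(68), leaving value 68

linearizable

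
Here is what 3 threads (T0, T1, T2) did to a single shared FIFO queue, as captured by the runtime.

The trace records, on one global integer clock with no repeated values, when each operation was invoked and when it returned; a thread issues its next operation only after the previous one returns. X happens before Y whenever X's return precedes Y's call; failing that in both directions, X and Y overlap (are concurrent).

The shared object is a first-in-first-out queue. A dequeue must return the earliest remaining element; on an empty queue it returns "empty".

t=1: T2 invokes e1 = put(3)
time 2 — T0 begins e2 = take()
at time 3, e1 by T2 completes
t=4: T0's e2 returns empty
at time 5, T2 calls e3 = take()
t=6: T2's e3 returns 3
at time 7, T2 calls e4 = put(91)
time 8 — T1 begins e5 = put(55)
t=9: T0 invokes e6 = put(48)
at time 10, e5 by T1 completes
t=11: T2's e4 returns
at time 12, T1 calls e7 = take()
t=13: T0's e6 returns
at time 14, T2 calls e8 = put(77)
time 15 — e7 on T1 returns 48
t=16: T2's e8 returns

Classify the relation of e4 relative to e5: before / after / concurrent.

concurrent

e4 spans [7,11], e5 spans [8,10]
the intervals overlap in both directions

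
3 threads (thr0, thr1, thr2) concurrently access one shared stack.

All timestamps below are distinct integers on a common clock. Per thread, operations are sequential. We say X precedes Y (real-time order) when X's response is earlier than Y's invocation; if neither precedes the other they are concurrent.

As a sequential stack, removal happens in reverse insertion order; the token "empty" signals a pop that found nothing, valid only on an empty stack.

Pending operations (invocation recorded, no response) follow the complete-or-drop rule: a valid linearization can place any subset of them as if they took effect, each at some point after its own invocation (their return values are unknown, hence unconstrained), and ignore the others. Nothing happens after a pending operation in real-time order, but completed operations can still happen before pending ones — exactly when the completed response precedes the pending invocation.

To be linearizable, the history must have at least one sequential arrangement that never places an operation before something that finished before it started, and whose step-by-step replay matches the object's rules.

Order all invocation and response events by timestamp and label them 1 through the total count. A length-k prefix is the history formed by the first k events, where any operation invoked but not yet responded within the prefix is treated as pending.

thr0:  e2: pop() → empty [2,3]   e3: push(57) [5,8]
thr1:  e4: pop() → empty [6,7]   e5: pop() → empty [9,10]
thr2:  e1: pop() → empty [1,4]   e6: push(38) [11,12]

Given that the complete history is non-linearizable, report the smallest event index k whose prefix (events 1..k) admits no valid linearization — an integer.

one valid order for events 1..9 is e1, e2, e4, e3:
step 1: e1 pop() → empty — stack <>
step 2: e2 pop() → empty — stack <>
step 3: e4 pop() → empty — stack <>
step 4: e3 push(57) — stack <57>
once event 10 joins (e5's response, time 10), exhaustive search finds no witness
one such order, e1, e2, e3, e4, e5, breaks at step 4 where e4 pop() → empty is illegal
one such order, e1, e2, e4, e3, e5, breaks at step 5 where e5 pop() → empty is illegal

10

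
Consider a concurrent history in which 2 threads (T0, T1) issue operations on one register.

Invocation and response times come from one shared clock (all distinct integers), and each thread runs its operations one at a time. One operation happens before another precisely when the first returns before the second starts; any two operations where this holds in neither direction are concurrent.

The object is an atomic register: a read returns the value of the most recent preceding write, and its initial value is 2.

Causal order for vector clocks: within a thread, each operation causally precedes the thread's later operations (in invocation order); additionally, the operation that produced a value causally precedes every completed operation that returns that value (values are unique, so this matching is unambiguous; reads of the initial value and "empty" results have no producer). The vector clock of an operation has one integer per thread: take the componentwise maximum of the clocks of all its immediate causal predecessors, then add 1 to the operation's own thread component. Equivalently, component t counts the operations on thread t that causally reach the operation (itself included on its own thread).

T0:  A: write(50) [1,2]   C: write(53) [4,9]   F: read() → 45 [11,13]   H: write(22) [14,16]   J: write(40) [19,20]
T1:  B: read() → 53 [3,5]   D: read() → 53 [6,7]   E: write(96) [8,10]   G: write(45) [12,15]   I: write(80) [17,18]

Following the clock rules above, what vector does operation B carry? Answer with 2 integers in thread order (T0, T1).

invoked at 1, A has no predecessors; its own T0 bump gives (1, 0)
merge at C (invoked 4): VC(A)=(1, 0), own-thread bump on T0 → (2, 0)
merge at B (invoked 3): VC(C)=(2, 0), own-thread bump on T1 → (2, 1)
merge at D (invoked 6): VC(B)=(2, 1), VC(C)=(2, 0), own-thread bump on T1 → (2, 2)
merge at E (invoked 8): VC(D)=(2, 2), own-thread bump on T1 → (2, 3)
merge at G (invoked 12): VC(E)=(2, 3), own-thread bump on T1 → (2, 4)
merge at I (invoked 17): VC(G)=(2, 4), own-thread bump on T1 → (2, 5)
merge at F (invoked 11): VC(C)=(2, 0), VC(G)=(2, 4), own-thread bump on T0 → (3, 4)
merge at H (invoked 14): VC(F)=(3, 4), own-thread bump on T0 → (4, 4)
merge at J (invoked 19): VC(H)=(4, 4), own-thread bump on T0 → (5, 4)
target: VC(B) = (2, 1)

(2, 1)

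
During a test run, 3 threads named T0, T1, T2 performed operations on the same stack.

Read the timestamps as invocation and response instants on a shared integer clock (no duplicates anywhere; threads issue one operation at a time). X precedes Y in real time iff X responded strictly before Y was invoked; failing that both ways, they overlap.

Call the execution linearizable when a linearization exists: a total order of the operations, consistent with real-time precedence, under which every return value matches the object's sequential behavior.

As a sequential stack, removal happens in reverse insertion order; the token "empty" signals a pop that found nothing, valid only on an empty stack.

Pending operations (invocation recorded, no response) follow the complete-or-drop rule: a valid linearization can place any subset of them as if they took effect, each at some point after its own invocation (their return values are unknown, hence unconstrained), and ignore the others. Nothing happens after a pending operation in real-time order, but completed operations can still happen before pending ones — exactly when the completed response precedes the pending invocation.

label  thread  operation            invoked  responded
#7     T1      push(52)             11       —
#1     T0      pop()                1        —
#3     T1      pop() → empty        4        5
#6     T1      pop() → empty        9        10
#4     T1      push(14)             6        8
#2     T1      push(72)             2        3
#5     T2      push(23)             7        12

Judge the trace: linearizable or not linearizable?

the violation lands at event 10, #6's response at time 10: events 1..9 linearize, events 1..10 do not
a single order respects real time; the 4 completed stack operations fail replay along it
no escape via the 2 pending operations (#1, #5): every completion choice fails
one such order, #2, #3, #4, #6 (pending dropped), breaks at step 2 where #3 pop() → empty is illegal

not linearizable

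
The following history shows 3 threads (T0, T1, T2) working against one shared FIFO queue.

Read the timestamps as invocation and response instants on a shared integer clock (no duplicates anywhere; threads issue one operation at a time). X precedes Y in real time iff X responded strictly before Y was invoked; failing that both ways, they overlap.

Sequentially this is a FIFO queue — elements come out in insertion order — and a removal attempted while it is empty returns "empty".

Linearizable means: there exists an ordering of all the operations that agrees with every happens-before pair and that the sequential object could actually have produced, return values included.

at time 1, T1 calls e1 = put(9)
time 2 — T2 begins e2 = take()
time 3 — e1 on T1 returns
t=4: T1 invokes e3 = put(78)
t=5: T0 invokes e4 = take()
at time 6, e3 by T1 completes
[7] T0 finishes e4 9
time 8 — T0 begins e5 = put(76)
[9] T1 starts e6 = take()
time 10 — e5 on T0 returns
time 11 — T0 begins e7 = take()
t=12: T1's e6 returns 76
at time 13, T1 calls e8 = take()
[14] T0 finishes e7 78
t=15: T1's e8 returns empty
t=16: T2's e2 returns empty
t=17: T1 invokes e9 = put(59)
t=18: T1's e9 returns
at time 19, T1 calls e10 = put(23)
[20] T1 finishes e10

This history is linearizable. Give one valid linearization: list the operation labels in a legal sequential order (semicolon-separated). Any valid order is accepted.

step 1: e1 put(9) — queue <9>
step 2: e3 put(78) — queue <9,78>
step 3: e4 take() → 9 — queue <78>
step 4: e5 put(76) — queue <78,76>
step 5: e7 take() → 78 — queue <76>
step 6: e6 take() → 76 — queue <>
step 7: e2 take() → empty — queue <>
step 8: e8 take() → empty — queue <>
step 9: e9 put(59) — queue <59>
step 10: e10 put(23) — queue <59,23>

e1; e3; e4; e5; e7; e6; e2; e8; e9; e10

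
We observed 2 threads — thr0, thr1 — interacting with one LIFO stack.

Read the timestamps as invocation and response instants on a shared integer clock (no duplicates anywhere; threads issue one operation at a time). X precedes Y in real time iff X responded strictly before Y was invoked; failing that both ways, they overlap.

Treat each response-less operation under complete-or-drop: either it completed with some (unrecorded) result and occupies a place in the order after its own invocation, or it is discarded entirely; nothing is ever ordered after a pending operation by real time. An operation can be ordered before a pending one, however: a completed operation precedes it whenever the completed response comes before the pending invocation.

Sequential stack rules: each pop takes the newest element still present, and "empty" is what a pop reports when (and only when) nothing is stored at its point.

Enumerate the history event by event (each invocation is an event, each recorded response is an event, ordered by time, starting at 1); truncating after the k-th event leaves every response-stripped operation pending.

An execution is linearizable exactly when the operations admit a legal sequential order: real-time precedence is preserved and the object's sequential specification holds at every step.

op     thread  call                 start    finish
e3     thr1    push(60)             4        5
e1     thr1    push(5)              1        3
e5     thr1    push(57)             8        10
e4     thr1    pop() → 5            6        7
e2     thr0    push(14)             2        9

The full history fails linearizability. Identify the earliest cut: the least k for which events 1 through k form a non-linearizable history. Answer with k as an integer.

7

events 1..6 are linearizable; a witness order is e1, e2, e3:
step 1: e1 push(5) — stack <5>
step 2: e2 push(14) (pending, included) — stack <5,14>
step 3: e3 push(60) — stack <5,14,60>
with event 7 included (e4 responding at time 7), all real-time-consistent orders fail
every completion of the 1 pending operation (e2) was checked; none linearizes
sample order e1, e3, e4 (pending dropped) stalls at step 3 — e4 pop() → 5 has no legal effect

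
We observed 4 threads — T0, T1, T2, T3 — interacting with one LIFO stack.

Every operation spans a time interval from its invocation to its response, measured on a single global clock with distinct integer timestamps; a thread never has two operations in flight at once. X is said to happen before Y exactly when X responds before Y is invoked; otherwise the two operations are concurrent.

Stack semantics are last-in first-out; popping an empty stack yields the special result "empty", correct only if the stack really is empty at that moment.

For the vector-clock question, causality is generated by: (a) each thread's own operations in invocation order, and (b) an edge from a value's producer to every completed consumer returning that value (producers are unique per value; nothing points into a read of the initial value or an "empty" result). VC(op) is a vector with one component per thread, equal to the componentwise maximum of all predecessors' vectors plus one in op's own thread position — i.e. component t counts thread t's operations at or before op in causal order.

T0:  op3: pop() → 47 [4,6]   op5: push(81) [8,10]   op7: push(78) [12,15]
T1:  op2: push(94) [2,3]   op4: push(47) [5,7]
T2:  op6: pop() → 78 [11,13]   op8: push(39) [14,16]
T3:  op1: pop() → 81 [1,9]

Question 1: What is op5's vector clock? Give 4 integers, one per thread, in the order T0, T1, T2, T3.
Answer: (2, 2, 0, 0)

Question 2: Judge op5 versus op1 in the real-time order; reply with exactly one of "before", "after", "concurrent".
Answer: concurrent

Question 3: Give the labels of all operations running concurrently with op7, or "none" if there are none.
Answer: op6, op8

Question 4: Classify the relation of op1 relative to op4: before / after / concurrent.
Answer: concurrent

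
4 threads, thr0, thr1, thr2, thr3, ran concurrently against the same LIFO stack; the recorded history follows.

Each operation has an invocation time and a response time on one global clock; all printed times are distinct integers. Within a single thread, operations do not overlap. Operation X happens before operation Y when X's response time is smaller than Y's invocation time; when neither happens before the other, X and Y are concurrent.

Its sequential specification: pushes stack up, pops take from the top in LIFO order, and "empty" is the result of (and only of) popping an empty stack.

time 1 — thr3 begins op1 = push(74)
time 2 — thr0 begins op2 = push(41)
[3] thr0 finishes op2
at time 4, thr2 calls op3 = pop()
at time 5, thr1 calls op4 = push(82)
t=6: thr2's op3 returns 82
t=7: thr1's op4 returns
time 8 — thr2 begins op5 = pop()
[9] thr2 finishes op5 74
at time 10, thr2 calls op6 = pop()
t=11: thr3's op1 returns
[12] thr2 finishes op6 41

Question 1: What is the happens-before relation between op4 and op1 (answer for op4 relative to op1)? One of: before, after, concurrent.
Answer: concurrent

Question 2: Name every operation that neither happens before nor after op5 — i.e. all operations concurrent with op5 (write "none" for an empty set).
Answer: op1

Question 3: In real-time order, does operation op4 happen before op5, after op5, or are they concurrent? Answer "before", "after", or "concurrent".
Answer: before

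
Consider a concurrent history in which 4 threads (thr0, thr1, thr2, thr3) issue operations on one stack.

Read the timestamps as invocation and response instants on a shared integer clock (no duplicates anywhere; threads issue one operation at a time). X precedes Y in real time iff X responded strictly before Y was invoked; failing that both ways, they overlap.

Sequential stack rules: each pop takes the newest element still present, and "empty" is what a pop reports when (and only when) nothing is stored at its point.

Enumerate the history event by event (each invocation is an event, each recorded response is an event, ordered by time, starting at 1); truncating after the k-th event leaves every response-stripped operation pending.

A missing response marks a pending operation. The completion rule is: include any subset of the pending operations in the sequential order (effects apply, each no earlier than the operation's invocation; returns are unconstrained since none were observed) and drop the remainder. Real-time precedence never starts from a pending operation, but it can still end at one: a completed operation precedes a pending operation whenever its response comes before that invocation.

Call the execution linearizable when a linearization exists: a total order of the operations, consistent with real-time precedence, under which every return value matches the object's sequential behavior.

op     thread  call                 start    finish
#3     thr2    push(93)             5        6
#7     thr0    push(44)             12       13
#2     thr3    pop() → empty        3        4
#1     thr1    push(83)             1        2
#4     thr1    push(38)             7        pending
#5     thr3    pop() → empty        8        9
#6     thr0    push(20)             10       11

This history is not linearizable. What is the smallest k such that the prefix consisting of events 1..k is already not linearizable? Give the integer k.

4

events 1..3 are linearizable; a witness order is #1:
1. #1 push(83), leaving stack <83>
with event 4 included (#2 responding at time 4), all real-time-consistent orders fail
sample order #1, #2 stalls at step 2 — #2 pop() → empty has no legal effect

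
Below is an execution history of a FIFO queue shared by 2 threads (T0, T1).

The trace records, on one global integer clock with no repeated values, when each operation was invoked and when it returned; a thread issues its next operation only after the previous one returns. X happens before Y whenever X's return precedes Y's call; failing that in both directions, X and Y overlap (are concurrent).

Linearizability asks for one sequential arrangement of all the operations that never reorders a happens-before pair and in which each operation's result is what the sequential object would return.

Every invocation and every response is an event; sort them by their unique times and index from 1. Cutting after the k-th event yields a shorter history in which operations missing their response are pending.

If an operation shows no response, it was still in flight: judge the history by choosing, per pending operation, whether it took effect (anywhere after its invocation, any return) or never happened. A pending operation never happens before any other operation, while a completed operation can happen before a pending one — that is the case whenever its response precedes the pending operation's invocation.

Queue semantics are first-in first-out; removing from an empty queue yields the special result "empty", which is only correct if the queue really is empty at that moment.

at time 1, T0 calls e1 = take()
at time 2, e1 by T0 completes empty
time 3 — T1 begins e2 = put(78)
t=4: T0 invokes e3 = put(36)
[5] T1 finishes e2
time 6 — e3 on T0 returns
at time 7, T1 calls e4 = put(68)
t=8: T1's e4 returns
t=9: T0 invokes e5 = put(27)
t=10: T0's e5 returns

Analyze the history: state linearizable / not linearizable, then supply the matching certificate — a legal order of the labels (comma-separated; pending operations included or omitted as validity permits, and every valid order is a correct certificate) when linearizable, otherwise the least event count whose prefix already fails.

linearizable — witness: e1, e2, e3, e4, e5

1. e1 take() → empty, leaving queue <>
2. e2 put(78), leaving queue <78>
3. e3 put(36), leaving queue <78,36>
4. e4 put(68), leaving queue <78,36,68>
5. e5 put(27), leaving queue <78,36,68,27>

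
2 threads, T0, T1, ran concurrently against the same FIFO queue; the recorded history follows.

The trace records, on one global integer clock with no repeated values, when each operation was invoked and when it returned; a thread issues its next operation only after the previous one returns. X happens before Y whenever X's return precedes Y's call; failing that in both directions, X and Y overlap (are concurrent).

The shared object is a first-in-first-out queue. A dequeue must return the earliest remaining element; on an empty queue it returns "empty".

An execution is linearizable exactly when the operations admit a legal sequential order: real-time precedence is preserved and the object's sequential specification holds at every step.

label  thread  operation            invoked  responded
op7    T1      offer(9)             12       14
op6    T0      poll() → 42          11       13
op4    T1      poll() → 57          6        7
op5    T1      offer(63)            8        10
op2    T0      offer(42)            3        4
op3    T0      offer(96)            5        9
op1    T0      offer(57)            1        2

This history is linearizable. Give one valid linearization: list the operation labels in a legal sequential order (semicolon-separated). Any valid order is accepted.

op1; op2; op3; op4; op5; op6; op7

step 1: op1 offer(57) — queue <57>
step 2: op2 offer(42) — queue <57,42>
step 3: op3 offer(96) — queue <57,42,96>
step 4: op4 poll() → 57 — queue <42,96>
step 5: op5 offer(63) — queue <42,96,63>
step 6: op6 poll() → 42 — queue <96,63>
step 7: op7 offer(9) — queue <96,63,9>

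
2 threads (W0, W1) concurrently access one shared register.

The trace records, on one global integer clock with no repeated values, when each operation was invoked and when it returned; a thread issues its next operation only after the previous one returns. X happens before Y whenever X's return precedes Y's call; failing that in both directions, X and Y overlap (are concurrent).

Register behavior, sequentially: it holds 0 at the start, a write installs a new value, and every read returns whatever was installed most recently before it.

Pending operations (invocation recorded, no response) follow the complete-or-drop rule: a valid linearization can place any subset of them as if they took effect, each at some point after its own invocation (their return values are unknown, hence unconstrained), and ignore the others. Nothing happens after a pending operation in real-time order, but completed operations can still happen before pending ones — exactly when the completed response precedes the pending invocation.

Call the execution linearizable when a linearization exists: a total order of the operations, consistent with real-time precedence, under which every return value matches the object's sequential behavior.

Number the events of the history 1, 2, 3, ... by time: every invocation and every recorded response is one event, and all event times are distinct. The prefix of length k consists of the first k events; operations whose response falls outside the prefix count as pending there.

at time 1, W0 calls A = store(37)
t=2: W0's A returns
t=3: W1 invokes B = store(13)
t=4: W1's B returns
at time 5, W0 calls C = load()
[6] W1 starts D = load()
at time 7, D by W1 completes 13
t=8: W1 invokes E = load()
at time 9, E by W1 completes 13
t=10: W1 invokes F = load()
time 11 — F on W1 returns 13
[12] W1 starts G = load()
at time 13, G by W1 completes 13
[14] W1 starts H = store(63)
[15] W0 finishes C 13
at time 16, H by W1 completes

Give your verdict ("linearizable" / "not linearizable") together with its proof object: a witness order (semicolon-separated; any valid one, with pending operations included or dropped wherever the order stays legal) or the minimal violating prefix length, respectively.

linearizable — witness: A; B; C; D; E; F; G; H

step 1: A store(37) — value 37
step 2: B store(13) — value 13
step 3: C load() → 13 — value 13
step 4: D load() → 13 — value 13
step 5: E load() → 13 — value 13
step 6: F load() → 13 — value 13
step 7: G load() → 13 — value 13
step 8: H store(63) — value 63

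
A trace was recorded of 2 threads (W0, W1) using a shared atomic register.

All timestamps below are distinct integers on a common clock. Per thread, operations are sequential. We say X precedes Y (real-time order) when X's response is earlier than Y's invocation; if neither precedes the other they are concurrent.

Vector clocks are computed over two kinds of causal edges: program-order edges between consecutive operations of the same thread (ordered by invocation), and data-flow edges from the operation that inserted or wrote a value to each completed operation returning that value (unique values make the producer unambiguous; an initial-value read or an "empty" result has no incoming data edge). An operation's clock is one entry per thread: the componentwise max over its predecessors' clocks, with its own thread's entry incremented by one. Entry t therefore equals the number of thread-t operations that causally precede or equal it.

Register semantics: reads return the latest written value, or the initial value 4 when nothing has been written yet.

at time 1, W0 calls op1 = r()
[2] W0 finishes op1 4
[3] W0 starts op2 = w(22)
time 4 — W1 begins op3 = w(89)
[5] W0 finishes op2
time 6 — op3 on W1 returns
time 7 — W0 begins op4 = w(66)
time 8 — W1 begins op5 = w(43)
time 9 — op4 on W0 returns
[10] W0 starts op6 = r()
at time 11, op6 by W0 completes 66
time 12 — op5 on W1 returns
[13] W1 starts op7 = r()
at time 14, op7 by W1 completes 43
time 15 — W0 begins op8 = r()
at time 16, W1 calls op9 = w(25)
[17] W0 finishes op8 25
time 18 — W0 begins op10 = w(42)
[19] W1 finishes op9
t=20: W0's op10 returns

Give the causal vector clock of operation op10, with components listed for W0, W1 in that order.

(6, 4)

invoked at 4, op3 has no predecessors; its own W1 bump gives (0, 1)
invoked at 1, op1 has no predecessors; its own W0 bump gives (1, 0)
op5, invoked 8, takes VC(op3)=(0, 1) under max, adds 1 for W1 → (0, 2)
op2, invoked 3, takes VC(op1)=(1, 0) under max, adds 1 for W0 → (2, 0)
op7, invoked 13, takes VC(op5)=(0, 2) under max, adds 1 for W1 → (0, 3)
op4, invoked 7, takes VC(op2)=(2, 0) under max, adds 1 for W0 → (3, 0)
op9, invoked 16, takes VC(op7)=(0, 3) under max, adds 1 for W1 → (0, 4)
op6, invoked 10, takes VC(op4)=(3, 0) under max, adds 1 for W0 → (4, 0)
op8, invoked 15, takes VC(op6)=(4, 0), VC(op9)=(0, 4) under max, adds 1 for W0 → (5, 4)
op10, invoked 18, takes VC(op8)=(5, 4) under max, adds 1 for W0 → (6, 4)
target: VC(op10) = (6, 4)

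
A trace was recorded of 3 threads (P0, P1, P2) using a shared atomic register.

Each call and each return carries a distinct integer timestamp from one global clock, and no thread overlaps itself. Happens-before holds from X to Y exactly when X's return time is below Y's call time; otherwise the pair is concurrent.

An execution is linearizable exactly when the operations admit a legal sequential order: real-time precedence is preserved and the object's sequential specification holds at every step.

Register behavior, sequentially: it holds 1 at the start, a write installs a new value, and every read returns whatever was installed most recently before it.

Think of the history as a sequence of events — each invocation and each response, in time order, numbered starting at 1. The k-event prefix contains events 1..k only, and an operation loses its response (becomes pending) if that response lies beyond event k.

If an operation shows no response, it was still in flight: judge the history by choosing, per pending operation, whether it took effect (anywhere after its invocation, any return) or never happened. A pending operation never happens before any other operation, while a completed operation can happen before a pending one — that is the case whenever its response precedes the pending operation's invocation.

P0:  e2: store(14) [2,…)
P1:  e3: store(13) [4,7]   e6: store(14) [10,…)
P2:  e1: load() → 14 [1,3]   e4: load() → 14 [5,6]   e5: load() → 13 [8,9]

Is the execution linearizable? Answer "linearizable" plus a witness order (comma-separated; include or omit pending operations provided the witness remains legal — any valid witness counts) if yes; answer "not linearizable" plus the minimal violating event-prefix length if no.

1. e2 store(14) (pending, included), leaving value 14
2. e1 load() → 14, leaving value 14
3. e4 load() → 14, leaving value 14
4. e3 store(13), leaving value 13
5. e5 load() → 13, leaving value 13

linearizable — witness: e2, e1, e4, e3, e5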